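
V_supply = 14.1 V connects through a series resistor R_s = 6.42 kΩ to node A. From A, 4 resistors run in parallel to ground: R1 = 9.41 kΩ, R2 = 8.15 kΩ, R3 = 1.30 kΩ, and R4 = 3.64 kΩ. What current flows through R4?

Equivalent of the parallel group: R_p = 0.7856 kΩ.
Node voltage V_A = V_supply · R_p/(R_s + R_p) = 14.1 × 0.1090 = 1.537 V.
I(R4) = V_A / R4 = 1.537/3.64 = 0.4223 mA.

I ≈ 0.422 mA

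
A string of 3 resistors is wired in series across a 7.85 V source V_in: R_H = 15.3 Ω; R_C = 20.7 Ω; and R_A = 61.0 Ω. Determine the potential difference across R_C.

Series total: ΣR = 15.3 + 20.7 + 61.0 = 97.00 Ω.
By the voltage-divider rule, V = 7.85 × 20.70/97.00 = 1.675 V.

V ≈ 1.68 V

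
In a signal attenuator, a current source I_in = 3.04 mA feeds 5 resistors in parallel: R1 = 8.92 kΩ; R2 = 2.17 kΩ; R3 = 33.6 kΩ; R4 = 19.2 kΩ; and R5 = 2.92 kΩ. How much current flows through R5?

I ≈ 1.04 mA

Conductances: ΣG = 1/8.92 + 1/2.17 + 1/33.6 + 1/19.2 + 1/2.92 = 0.9972 (1/kΩ).
R5 takes the fraction G_k/ΣG = 0.3425/0.9972 = 0.3434, so I = 3.04 × 0.3434 = 1.044 mA.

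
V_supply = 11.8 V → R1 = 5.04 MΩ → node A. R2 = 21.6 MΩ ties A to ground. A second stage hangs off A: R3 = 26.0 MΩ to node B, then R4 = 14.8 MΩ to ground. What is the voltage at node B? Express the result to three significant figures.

V_B ≈ 3.15 V

Looking into the second stage from A: R3 + R4 = 40.80 MΩ appears in parallel with R2.
R2 ‖ (R3+R4) = 14.12 MΩ.
First divider: V_A = V_supply · 14.12/(5.04 + 14.12) = 8.697 V.
Stage 2 is unloaded, so V_B = V_A · R4/(R3+R4) = 8.697 × 14.8/40.80 = 3.155 V.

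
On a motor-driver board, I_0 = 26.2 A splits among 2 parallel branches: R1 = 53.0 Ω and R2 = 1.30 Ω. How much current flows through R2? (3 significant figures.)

For two parallel branches, I_k = I_0 · (other R)/(sum of R).
I(R2) = 26.2 × 53.0/(53.0 + 1.30) = 26.2 × 0.9761 = 25.57 A.

I ≈ 25.6 A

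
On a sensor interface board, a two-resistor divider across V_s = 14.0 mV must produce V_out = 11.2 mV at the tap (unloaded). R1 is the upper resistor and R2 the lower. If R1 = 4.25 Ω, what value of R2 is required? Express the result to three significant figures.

R2 ≈ 17.0 Ω

Required fraction k = V_out/V_s = 0.8000.
Rearranging, R2 = R1·k/(1−k) = 4.25 × 4.000 = 17.00 Ω.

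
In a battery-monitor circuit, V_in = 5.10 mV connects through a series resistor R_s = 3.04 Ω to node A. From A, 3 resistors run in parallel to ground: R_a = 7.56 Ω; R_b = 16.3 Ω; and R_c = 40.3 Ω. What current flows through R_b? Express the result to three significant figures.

Combine the parallel branches: R_p = (1/7.56 + 1/16.3 + 1/40.3)⁻¹ = 4.578 Ω.
V_A = 5.10 × 4.578/7.618 = 3.065 mV.
Branch current I = V_A/R_b = 3.065/16.3 = 0.1880 mA.

I ≈ 0.188 mA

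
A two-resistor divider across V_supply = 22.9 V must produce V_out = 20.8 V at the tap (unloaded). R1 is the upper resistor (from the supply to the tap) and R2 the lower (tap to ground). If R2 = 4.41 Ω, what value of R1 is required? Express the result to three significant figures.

R1 ≈ 0.445 Ω

The divider ratio is R2/(R1+R2) = 20.8/22.9 = 0.9083.
Rearranging, R1 = R2·(1−k)/k = 4.41 × 0.1010 = 0.4452 Ω.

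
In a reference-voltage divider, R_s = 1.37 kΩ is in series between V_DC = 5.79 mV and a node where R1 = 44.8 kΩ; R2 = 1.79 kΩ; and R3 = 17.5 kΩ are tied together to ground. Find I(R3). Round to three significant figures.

I ≈ 0.177 µA

Equivalent of the parallel group: R_p = 1.567 kΩ.
V_A by voltage divider: V_A = 5.79 × 1.567/(1.37 + 1.567) = 3.089 mV.
I(R3) = V_A / R3 = 3.089/17.5 = 0.1765 µA.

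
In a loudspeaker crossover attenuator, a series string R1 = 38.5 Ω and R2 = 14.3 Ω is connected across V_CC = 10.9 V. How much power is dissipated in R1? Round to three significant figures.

The common current is I = 10.9/52.80 = 0.2064 A.
P = I²R = 0.04262 × 38.5 = 1.641 W.

P ≈ 1.64 W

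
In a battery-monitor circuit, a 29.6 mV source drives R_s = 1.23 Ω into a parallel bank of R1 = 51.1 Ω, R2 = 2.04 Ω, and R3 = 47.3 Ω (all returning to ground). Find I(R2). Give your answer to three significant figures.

I ≈ 8.78 mA

Equivalent of the parallel group: R_p = 1.884 Ω.
V_A = 29.6 × 1.884/3.114 = 17.91 mV.
Branch current I = V_A/R2 = 17.91/2.04 = 8.778 mA.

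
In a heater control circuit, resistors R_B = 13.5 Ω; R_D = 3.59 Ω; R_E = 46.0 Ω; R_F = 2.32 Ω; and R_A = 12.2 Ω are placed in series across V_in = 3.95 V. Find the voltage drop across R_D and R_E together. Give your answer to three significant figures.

V ≈ 2.52 V

Series total: ΣR = 13.5 + 3.59 + 46.0 + 2.32 + 12.2 = 77.61 Ω.
R_{R_D..R_E} = 3.59 + 46.0 = 49.59 Ω.
By the voltage-divider rule, V = 3.95 × 49.59/77.61 = 2.524 V.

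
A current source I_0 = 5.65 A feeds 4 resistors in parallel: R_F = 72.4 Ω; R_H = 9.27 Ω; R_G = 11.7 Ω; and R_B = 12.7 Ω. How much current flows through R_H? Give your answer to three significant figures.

ΣG = 1/72.4 + 1/9.27 + 1/11.7 + 1/12.7 = 0.2859.
By the current-divider rule, I = I_0 · G_k/ΣG = 5.65 × 0.3773 = 2.132 A.

I ≈ 2.13 A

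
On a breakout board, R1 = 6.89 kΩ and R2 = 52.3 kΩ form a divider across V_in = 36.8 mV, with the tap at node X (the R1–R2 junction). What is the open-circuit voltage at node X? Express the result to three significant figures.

V_th ≈ 32.5 mV

V_th is the unloaded tap voltage: V_in · R2/(R1+R2) = 36.8 × 0.8836 = 32.52 mV.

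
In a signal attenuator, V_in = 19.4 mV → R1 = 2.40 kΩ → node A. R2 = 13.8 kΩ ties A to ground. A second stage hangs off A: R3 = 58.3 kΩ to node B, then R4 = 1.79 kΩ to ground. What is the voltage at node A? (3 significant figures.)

V_A ≈ 16.0 mV

Looking into the second stage from A: R3 + R4 = 60.09 kΩ appears in parallel with R2.
Effective lower resistance at A: R2 ‖ 60.09 = 11.22 kΩ.
First divider: V_A = V_in · 11.22/(2.40 + 11.22) = 15.98 mV.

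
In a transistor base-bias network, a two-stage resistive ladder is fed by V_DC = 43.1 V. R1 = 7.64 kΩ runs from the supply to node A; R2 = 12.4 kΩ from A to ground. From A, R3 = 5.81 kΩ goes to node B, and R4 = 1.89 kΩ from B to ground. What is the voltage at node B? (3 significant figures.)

The second stage (R3 + R4 = 7.700 kΩ) loads node A in parallel with R2.
R2 ‖ (R3+R4) = 4.750 kΩ.
First divider: V_A = V_DC · 4.750/(7.64 + 4.750) = 16.52 V.
Then the unloaded second divider: V_B = V_A × R4/(R3+R4) = 16.52 × 0.2455 = 4.056 V.

V_B ≈ 4.06 V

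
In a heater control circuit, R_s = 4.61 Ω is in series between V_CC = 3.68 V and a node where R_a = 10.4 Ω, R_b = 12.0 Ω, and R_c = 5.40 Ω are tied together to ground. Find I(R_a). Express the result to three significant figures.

I ≈ 0.132 A

Parallel bank: R_p = 1/(1/10.4 + 1/12.0 + 1/5.40) = 2.742 Ω.
Node voltage V_A = V_CC · R_p/(R_s + R_p) = 3.68 × 0.3730 = 1.373 V.
Branch current I = V_A/R_a = 1.373/10.4 = 0.1320 A.
(Equivalently: I_total = 0.5005 A, then current-divider fraction G_k/ΣG = 0.2637.)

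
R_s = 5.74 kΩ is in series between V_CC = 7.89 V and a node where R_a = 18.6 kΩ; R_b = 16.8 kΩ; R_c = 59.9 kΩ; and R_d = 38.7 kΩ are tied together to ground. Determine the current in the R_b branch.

Parallel bank: R_p = 1/(1/18.6 + 1/16.8 + 1/59.9 + 1/38.7) = 6.418 kΩ.
Node voltage V_A = V_CC · R_p/(R_s + R_p) = 7.89 × 0.5279 = 4.165 V.
I(R_b) = V_A / R_b = 4.165/16.8 = 0.2479 mA.
(Check via current divider: I_total = 0.6490 mA; share G_k/ΣG = 0.3820 → same result.)

I ≈ 0.248 mA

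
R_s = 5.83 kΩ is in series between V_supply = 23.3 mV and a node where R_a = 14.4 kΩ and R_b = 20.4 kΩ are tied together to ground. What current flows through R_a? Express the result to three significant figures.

Equivalent of the parallel group: R_p = 8.441 kΩ.
V_A = 23.3 × 8.441/14.27 = 13.78 mV.
Branch current I = V_A/R_a = 13.78/14.4 = 0.9571 µA.

I ≈ 0.957 µA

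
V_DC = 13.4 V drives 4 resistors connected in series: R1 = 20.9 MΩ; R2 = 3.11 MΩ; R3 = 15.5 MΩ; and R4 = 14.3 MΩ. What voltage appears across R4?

ΣR = 20.9 + 3.11 + 15.5 + 14.3 = 53.81 MΩ.
By the voltage-divider rule, V = 13.4 × 14.30/53.81 = 3.561 V.

V ≈ 3.56 V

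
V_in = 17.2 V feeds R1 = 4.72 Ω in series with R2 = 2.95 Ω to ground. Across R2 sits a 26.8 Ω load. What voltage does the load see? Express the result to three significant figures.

R2 ‖ R_L = (2.95 × 26.8)/(2.95 + 26.8) = 2.657 Ω.
Then V_out = V_in · R2'/(R1 + R2') = 17.2 × 2.657/7.377 = 6.196 V.
(Unloaded it would be 6.62 V; the load pulls it down.)

V_out ≈ 6.20 V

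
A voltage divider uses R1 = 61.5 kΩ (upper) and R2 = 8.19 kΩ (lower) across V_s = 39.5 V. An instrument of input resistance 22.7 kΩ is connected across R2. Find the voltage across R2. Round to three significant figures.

V_out ≈ 3.52 V

The load sits in parallel with R2, giving an effective lower resistance R2' = R2·R_L/(R2+R_L) = 6.019 kΩ.
Now apply the divider: V_out = 39.5 × 0.08914 = 3.521 V.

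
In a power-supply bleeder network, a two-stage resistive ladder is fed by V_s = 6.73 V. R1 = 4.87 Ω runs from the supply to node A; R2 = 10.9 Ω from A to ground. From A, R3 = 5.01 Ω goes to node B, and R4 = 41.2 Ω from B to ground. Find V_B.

V_B ≈ 3.87 V

Looking into the second stage from A: R3 + R4 = 46.21 Ω appears in parallel with R2.
Effective lower resistance at A: R2 ‖ 46.21 = 8.820 Ω.
So V_A = 6.73 × 0.6443 = 4.336 V.
Then the unloaded second divider: V_B = V_A × R4/(R3+R4) = 4.336 × 0.8916 = 3.866 V.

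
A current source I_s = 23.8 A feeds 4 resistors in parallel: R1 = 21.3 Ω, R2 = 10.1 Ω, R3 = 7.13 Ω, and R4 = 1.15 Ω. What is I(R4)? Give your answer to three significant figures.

Conductances: ΣG = 1/21.3 + 1/10.1 + 1/7.13 + 1/1.15 = 1.156 (1/Ω).
By the current-divider rule, I = I_s · G_k/ΣG = 23.8 × 0.7524 = 17.91 A.

I ≈ 17.9 A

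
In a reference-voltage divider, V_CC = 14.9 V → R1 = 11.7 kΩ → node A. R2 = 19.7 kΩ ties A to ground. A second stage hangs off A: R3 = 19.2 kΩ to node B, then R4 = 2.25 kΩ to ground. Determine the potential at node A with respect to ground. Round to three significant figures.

V_A ≈ 6.96 V

Looking into the second stage from A: R3 + R4 = 21.45 kΩ appears in parallel with R2.
Effective lower resistance at A: R2 ‖ 21.45 = 10.27 kΩ.
V_A = 14.9 × 10.27/(11.7 + 10.27) = 6.965 V.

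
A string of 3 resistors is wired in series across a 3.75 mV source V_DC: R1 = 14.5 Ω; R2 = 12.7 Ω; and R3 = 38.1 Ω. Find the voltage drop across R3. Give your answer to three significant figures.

V ≈ 2.19 mV

ΣR = 14.5 + 12.7 + 38.1 = 65.30 Ω.
Voltage divider: V = V_DC · (38.10 / 65.30) = 3.75 × 0.5835 = 2.188 mV.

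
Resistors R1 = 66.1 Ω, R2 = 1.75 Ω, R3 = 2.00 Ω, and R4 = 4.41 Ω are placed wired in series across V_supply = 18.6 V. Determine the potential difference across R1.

Total series resistance ΣR = 66.1 + 1.75 + 2.00 + 4.41 = 74.26 Ω.
Voltage divider: V = V_supply · (66.10 / 74.26) = 18.6 × 0.8901 = 16.56 V.

V ≈ 16.6 V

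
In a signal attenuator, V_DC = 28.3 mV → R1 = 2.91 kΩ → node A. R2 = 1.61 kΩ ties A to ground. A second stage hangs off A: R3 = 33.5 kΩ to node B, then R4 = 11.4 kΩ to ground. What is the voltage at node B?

V_B ≈ 2.50 mV

Looking into the second stage from A: R3 + R4 = 44.90 kΩ appears in parallel with R2.
Effective lower resistance at A: R2 ‖ 44.90 = 1.554 kΩ.
So V_A = 28.3 × 0.3482 = 9.853 mV.
Stage 2 is unloaded, so V_B = V_A · R4/(R3+R4) = 9.853 × 11.4/44.90 = 2.502 mV.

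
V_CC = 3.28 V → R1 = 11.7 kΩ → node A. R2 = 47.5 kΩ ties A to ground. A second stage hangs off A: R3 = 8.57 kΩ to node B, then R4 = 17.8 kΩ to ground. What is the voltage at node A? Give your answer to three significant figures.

Node A sees R2 in parallel with the series input of stage 2, R3 + R4 = 26.37 kΩ.
R2 ‖ (R3+R4) = 16.96 kΩ.
V_A = 3.28 × 16.96/(11.7 + 16.96) = 1.941 V.

V_A ≈ 1.94 V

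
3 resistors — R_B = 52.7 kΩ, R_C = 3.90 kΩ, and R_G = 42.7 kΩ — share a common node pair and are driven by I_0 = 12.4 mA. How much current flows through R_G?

I ≈ 0.972 mA

ΣG = 1/52.7 + 1/3.90 + 1/42.7 = 0.2988.
Current divider: I(R_G) = I_0 · G_k/ΣG = 12.4 × (0.02342/0.2988) = 12.4 × 0.07838 = 0.9719 mA.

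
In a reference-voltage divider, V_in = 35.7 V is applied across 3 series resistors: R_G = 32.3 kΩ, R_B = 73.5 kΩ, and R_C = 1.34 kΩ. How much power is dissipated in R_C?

P ≈ 0.149 mW

Series current I = V_in/ΣR = 35.7/107.1 = 0.3332 mA.
P(R_C) = I²·R_C = (0.3332)² × 1.34 = 0.1488 mW.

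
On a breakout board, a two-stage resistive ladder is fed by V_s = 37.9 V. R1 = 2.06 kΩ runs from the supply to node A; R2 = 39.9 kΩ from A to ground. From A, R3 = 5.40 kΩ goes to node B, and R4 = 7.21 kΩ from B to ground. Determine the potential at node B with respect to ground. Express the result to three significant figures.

V_B ≈ 17.8 V

The second stage (R3 + R4 = 12.61 kΩ) loads node A in parallel with R2.
Effective lower resistance at A: R2 ‖ 12.61 = 9.582 kΩ.
V_A = 37.9 × 9.582/(2.06 + 9.582) = 31.19 V.
Stage 2 is unloaded, so V_B = V_A · R4/(R3+R4) = 31.19 × 7.21/12.61 = 17.84 V.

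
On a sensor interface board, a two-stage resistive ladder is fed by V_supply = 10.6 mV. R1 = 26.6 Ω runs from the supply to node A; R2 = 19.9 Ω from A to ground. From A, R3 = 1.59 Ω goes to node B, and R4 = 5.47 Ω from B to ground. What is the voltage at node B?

V_B ≈ 1.35 mV

Node A sees R2 in parallel with the series input of stage 2, R3 + R4 = 7.060 Ω.
Effective lower resistance at A: R2 ‖ 7.060 = 5.211 Ω.
So V_A = 10.6 × 0.1638 = 1.736 mV.
V_B = V_A × 0.7748 = 1.345 mV.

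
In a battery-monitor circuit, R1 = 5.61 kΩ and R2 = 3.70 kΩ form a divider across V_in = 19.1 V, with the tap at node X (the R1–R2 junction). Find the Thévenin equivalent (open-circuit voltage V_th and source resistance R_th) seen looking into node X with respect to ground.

V_th ≈ 7.59 V, R_th ≈ 2.23 kΩ

V_th is the unloaded tap voltage: V_in · R2/(R1+R2) = 19.1 × 0.3974 = 7.591 V.
Zeroing V_in shorts the top of R1 to ground, so R_th = R1 ‖ R2 = 2.230 kΩ.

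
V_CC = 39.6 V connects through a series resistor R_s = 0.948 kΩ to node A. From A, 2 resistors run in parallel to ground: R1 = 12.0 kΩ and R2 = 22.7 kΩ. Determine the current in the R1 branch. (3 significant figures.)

I ≈ 2.94 mA

Equivalent of the parallel group: R_p = 7.850 kΩ.
V_A by voltage divider: V_A = 39.6 × 7.850/(0.948 + 7.850) = 35.33 V.
I(R1) = V_A / R1 = 35.33/12.0 = 2.944 mA.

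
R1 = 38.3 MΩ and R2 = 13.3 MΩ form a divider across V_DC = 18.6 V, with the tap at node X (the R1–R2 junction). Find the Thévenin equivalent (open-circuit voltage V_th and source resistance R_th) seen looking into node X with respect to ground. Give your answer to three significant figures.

V_th ≈ 4.79 V, R_th ≈ 9.87 MΩ

With X open, the divider is unloaded: V_th = 18.6 × 13.3/51.60 = 4.794 V.
With V_DC suppressed (replaced by a short), R_th = R1 ‖ R2 = (38.30 × 13.3)/(38.30 + 13.3) = 9.872 MΩ.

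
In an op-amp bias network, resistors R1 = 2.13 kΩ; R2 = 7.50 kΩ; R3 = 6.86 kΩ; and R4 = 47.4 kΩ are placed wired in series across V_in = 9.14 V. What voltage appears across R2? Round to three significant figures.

ΣR = 2.13 + 7.50 + 6.86 + 47.4 = 63.89 kΩ.
Voltage divider: V = V_in · (7.500 / 63.89) = 9.14 × 0.1174 = 1.073 V.

V ≈ 1.07 V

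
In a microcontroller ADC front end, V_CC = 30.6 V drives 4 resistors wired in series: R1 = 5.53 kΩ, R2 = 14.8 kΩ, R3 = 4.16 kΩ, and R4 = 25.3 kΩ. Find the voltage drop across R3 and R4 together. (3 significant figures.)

V ≈ 18.1 V

Total series resistance ΣR = 5.53 + 14.8 + 4.16 + 25.3 = 49.79 kΩ.
R_{R3..R4} = 4.16 + 25.3 = 29.46 kΩ.
By the voltage-divider rule, V = 30.6 × 29.46/49.79 = 18.11 V.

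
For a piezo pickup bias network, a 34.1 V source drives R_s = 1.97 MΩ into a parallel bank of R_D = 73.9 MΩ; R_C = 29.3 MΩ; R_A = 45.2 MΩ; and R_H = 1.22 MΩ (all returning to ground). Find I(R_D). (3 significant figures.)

Combine the parallel branches: R_p = (1/73.9 + 1/29.3 + 1/45.2 + 1/1.22)⁻¹ = 1.124 MΩ.
V_A = 34.1 × 1.124/3.094 = 12.39 V.
I(R_D) = V_A / R_D = 12.39/73.9 = 0.1677 µA.
(Equivalently: I_total = 11.02 µA, then current-divider fraction G_k/ΣG = 0.01521.)

I ≈ 0.168 µA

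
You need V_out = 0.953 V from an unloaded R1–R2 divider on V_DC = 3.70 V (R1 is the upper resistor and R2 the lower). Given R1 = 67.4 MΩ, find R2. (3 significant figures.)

R2 ≈ 23.4 MΩ

V_out/V_DC = R2/(R1+R2) = 0.2576.
Rearranging, R2 = R1·k/(1−k) = 67.4 × 0.3469 = 23.38 MΩ.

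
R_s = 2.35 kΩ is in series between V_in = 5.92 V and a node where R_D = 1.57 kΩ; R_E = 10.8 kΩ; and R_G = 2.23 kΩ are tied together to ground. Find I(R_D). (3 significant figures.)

I ≈ 1.00 mA

Combine the parallel branches: R_p = (1/1.57 + 1/10.8 + 1/2.23)⁻¹ = 0.8489 kΩ.
V_A = 5.92 × 0.8489/3.199 = 1.571 V.
Branch current I = V_A/R_D = 1.571/1.57 = 1.001 mA.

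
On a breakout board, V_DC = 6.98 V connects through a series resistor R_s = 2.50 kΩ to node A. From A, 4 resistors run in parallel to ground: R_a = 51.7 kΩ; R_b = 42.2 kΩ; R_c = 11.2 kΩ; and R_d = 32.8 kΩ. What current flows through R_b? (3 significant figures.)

I ≈ 0.118 mA

Equivalent of the parallel group: R_p = 6.142 kΩ.
V_A = 6.98 × 6.142/8.642 = 4.961 V.
I(R_b) = V_A / R_b = 4.961/42.2 = 0.1176 mA.
(Check via current divider: I_total = 0.8077 mA; share G_k/ΣG = 0.1455 → same result.)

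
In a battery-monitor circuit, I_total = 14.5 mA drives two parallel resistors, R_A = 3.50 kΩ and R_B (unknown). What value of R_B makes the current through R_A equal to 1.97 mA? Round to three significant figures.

R_B ≈ 0.550 kΩ

The fraction through R_A equals R_B/(R_A+R_B).
With f = 0.1359, R_B = R_A · f/(1−f) = 3.50 × 0.1572 = 0.5503 kΩ.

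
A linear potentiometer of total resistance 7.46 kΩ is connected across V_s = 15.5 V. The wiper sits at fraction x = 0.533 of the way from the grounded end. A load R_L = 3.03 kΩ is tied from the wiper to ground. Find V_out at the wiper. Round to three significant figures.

The pot divides into 3.484 kΩ above the wiper and 3.976 kΩ below.
R_L loads the lower segment: effective lower R = 1.720 kΩ.
Then V_out = V_s · 1.720/(3.484 + 1.720) = 5.122 V.

V_out ≈ 5.12 V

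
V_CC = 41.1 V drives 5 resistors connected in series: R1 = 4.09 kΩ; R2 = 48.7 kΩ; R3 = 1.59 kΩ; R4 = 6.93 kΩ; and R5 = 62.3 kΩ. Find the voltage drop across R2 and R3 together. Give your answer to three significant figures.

ΣR = 4.09 + 48.7 + 1.59 + 6.93 + 62.3 = 123.6 kΩ.
R_{R2..R3} = 48.7 + 1.59 = 50.29 kΩ.
By the voltage-divider rule, V = 41.1 × 50.29/123.6 = 16.72 V.

V ≈ 16.7 V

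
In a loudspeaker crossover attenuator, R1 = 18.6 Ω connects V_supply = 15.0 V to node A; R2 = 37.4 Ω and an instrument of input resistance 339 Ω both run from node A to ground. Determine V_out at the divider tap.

V_out ≈ 9.66 V

First combine the lower leg with the load: R2 ‖ R_L = 33.68 Ω.
Then V_out = V_supply · R2'/(R1 + R2') = 15.0 × 33.68/52.28 = 9.664 V.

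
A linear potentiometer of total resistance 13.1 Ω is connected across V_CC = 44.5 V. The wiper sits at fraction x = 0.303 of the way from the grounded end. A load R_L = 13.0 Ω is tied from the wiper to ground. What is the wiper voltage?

V_out ≈ 11.1 V

The pot divides into 9.131 Ω above the wiper and 3.969 Ω below.
Lower segment in parallel with the load: 3.969 ‖ 13.0 = 3.041 Ω.
Loaded-divider output: V_out = 44.5 × 0.2498 = 11.12 V.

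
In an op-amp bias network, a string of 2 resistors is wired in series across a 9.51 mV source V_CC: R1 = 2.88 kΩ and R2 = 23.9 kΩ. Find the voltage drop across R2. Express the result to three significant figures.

V ≈ 8.49 mV

ΣR = 2.88 + 23.9 = 26.78 kΩ.
V = V_CC · R/ΣR = 9.51 × 0.8925 = 8.487 mV.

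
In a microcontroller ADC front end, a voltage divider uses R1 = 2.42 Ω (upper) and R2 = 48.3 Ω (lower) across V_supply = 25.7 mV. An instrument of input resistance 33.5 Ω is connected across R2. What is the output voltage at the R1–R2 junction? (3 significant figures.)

The load sits in parallel with R2, giving an effective lower resistance R2' = R2·R_L/(R2+R_L) = 19.78 Ω.
Now apply the divider: V_out = 25.7 × 0.8910 = 22.90 mV.

V_out ≈ 22.9 mV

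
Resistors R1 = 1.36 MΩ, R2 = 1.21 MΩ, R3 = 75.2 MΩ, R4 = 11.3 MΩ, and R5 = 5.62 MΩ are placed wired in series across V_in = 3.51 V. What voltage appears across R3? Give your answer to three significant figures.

V ≈ 2.79 V

Total series resistance ΣR = 1.36 + 1.21 + 75.2 + 11.3 + 5.62 = 94.69 MΩ.
By the voltage-divider rule, V = 3.51 × 75.20/94.69 = 2.788 V.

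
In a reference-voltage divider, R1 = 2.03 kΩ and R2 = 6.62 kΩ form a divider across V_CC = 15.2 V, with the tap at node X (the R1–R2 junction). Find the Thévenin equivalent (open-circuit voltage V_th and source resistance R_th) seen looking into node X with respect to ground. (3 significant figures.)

With X open, the divider is unloaded: V_th = 15.2 × 6.62/8.650 = 11.63 V.
Zeroing V_CC shorts the top of R1 to ground, so R_th = R1 ‖ R2 = 1.554 kΩ.

V_th ≈ 11.6 V, R_th ≈ 1.55 kΩ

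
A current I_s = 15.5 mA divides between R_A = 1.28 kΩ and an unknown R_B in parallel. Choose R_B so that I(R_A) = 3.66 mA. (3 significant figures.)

The fraction through R_A equals R_B/(R_A+R_B).
3.66/15.5 = R_B/(R_A + R_B) → R_B = R_A · (0.2361)/(1 − 0.2361) = 1.28 × 0.3091 = 0.3957 kΩ.

R_B ≈ 0.396 kΩ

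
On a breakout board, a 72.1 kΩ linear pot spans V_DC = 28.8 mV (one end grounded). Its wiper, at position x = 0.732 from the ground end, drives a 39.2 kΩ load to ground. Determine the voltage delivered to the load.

Split the track: R_lower = x·R_p = 52.78 kΩ, R_upper = (1−x)·R_p = 19.32 kΩ.
(x·R_p) ‖ R_L = 22.49 kΩ.
Loaded-divider output: V_out = 28.8 × 0.5379 = 15.49 mV.

V_out ≈ 15.5 mV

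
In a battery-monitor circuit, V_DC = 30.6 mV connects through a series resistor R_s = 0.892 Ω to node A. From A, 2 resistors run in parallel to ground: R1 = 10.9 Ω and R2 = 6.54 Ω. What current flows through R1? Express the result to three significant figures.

I ≈ 2.30 mA

Parallel bank: R_p = 1/(1/10.9 + 1/6.54) = 4.088 Ω.
Node voltage V_A = V_DC · R_p/(R_s + R_p) = 30.6 × 0.8209 = 25.12 mV.
I(R1) = V_A / R1 = 25.12/10.9 = 2.304 mA.
(Equivalently: I_total = 6.145 mA, then current-divider fraction G_k/ΣG = 0.3750.)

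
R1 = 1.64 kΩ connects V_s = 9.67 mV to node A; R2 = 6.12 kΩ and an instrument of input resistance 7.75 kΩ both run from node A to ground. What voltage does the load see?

V_out ≈ 6.54 mV

The load sits in parallel with R2, giving an effective lower resistance R2' = R2·R_L/(R2+R_L) = 3.420 kΩ.
Now apply the divider: V_out = 9.67 × 0.6759 = 6.536 mV.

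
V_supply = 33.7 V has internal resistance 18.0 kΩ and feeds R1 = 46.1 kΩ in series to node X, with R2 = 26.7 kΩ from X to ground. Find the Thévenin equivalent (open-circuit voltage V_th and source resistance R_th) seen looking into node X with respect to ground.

R1' = 18.0 + 46.1 = 64.10 kΩ (source resistance + R1).
With X open, the divider is unloaded: V_th = 33.7 × 26.7/90.80 = 9.910 V.
Looking into X with the source shorted: R_th = R1'·R2/(R1'+R2) = 64.10 × 26.7/90.80 = 18.85 kΩ.

V_th ≈ 9.91 V, R_th ≈ 18.8 kΩ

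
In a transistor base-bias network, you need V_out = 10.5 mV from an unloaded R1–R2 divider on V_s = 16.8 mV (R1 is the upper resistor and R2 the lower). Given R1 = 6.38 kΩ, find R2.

R2 ≈ 10.6 kΩ

Required fraction k = V_out/V_s = 0.6250.
So R2 = R1 · V_out/(V_s − V_out) = 6.38 × 10.5/(16.8 − 10.5) = 6.38 × 1.667 = 10.63 kΩ.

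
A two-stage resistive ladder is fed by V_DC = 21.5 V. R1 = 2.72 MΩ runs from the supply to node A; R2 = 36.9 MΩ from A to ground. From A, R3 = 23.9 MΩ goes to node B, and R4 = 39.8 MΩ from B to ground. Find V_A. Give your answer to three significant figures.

V_A ≈ 19.3 V

The second stage (R3 + R4 = 63.70 MΩ) loads node A in parallel with R2.
R2 ‖ (R3+R4) = 23.37 MΩ.
So V_A = 21.5 × 0.8957 = 19.26 V.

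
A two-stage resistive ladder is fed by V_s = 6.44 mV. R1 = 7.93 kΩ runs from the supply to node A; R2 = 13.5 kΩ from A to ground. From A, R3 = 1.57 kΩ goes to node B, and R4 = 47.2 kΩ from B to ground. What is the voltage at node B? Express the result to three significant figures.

V_B ≈ 3.56 mV

Looking into the second stage from A: R3 + R4 = 48.77 kΩ appears in parallel with R2.
Effective lower resistance at A: R2 ‖ 48.77 = 10.57 kΩ.
V_A = 6.44 × 10.57/(7.93 + 10.57) = 3.680 mV.
V_B = V_A × 0.9678 = 3.562 mV.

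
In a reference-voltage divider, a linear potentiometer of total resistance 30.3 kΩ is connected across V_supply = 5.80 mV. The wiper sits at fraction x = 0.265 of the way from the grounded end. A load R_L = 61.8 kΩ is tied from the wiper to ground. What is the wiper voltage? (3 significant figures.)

The pot divides into 22.27 kΩ above the wiper and 8.030 kΩ below.
Lower segment in parallel with the load: 8.030 ‖ 61.8 = 7.106 kΩ.
V_out = 5.80 × 7.106/(22.27 + 7.106) = 1.403 mV.
(Unloaded: V_out = x·V_supply = 1.54 mV.)

V_out ≈ 1.40 mV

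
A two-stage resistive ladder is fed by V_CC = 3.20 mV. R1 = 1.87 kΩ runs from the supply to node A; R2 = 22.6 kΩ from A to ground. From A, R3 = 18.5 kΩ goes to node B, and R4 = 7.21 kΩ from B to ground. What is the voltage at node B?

V_B ≈ 0.777 mV

Looking into the second stage from A: R3 + R4 = 25.71 kΩ appears in parallel with R2.
Effective lower resistance at A: R2 ‖ 25.71 = 12.03 kΩ.
So V_A = 3.20 × 0.8654 = 2.769 mV.
Stage 2 is unloaded, so V_B = V_A · R4/(R3+R4) = 2.769 × 7.21/25.71 = 0.7766 mV.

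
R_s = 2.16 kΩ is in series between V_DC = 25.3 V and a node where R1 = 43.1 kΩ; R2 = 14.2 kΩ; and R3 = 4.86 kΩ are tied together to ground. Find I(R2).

I ≈ 1.08 mA

Equivalent of the parallel group: R_p = 3.340 kΩ.
V_A by voltage divider: V_A = 25.3 × 3.340/(2.16 + 3.340) = 15.36 V.
Branch current I = V_A/R2 = 15.36/14.2 = 1.082 mA.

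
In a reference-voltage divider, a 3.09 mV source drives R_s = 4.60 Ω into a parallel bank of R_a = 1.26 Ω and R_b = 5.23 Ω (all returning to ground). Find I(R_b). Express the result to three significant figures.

Equivalent of the parallel group: R_p = 1.015 Ω.
V_A by voltage divider: V_A = 3.09 × 1.015/(4.60 + 1.015) = 0.5587 mV.
Branch current I = V_A/R_b = 0.5587/5.23 = 0.1068 mA.

I ≈ 0.107 mA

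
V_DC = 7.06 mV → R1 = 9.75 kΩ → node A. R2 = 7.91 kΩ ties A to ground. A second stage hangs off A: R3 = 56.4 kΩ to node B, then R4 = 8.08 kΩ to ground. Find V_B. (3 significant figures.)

V_B ≈ 0.371 mV

Looking into the second stage from A: R3 + R4 = 64.48 kΩ appears in parallel with R2.
Effective lower resistance at A: R2 ‖ 64.48 = 7.046 kΩ.
First divider: V_A = V_DC · 7.046/(9.75 + 7.046) = 2.962 mV.
Stage 2 is unloaded, so V_B = V_A · R4/(R3+R4) = 2.962 × 8.08/64.48 = 0.3711 mV.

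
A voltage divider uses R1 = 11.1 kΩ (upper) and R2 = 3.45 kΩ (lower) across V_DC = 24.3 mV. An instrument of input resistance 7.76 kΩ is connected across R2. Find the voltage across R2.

V_out ≈ 4.30 mV

The load sits in parallel with R2, giving an effective lower resistance R2' = R2·R_L/(R2+R_L) = 2.388 kΩ.
Then V_out = V_DC · R2'/(R1 + R2') = 24.3 × 2.388/13.49 = 4.303 mV.
(Unloaded it would be 5.76 mV; the load pulls it down.)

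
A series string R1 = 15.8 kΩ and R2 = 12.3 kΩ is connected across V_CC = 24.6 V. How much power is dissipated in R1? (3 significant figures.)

P ≈ 12.1 mW

Series current I = V_CC/ΣR = 24.6/28.10 = 0.8754 mA.
V(R1) = I·R = 13.83 V; P = V·I = 13.83 × 0.8754 = 12.11 mW.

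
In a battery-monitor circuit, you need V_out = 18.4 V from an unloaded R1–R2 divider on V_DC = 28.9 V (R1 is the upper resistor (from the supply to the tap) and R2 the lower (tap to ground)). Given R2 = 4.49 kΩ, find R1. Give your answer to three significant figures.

R1 ≈ 2.56 kΩ

V_out/V_DC = R2/(R1+R2) = 0.6367.
So R1 = R2 · (V_DC/V_out − 1) = 4.49 × (28.9/18.4 − 1) = 4.49 × 0.5707 = 2.562 kΩ.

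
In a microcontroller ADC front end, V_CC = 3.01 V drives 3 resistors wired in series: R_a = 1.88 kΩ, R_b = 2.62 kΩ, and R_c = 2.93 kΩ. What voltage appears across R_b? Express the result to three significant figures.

V ≈ 1.06 V

ΣR = 1.88 + 2.62 + 2.93 = 7.430 kΩ.
V = V_CC · R/ΣR = 3.01 × 0.3526 = 1.061 V.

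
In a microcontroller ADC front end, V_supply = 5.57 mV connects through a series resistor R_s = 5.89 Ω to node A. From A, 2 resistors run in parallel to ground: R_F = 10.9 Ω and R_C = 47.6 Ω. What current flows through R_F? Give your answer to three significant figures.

I ≈ 0.307 mA

Combine the parallel branches: R_p = (1/10.9 + 1/47.6)⁻¹ = 8.869 Ω.
V_A by voltage divider: V_A = 5.57 × 8.869/(5.89 + 8.869) = 3.347 mV.
Branch current I = V_A/R_F = 3.347/10.9 = 0.3071 mA.
(Check via current divider: I_total = 0.3774 mA; share G_k/ΣG = 0.8137 → same result.)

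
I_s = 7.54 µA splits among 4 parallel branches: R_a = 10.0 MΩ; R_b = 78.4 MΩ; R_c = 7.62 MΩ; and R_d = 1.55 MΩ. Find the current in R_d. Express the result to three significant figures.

I ≈ 5.47 µA

Conductances: ΣG = 1/10.0 + 1/78.4 + 1/7.62 + 1/1.55 = 0.8891 (1/MΩ).
By the current-divider rule, I = I_s · G_k/ΣG = 7.54 × 0.7256 = 5.471 µA.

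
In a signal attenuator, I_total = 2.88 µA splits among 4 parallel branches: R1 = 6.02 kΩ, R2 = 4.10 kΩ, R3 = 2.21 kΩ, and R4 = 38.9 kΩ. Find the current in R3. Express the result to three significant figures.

ΣG = 1/6.02 + 1/4.10 + 1/2.21 + 1/38.9 = 0.8882.
R3 takes the fraction G_k/ΣG = 0.4525/0.8882 = 0.5094, so I = 2.88 × 0.5094 = 1.467 µA.

I ≈ 1.47 µA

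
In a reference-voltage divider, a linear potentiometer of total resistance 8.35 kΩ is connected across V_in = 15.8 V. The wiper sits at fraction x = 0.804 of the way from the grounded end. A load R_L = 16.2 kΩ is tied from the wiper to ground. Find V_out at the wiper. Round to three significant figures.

Split the track: R_lower = x·R_p = 6.713 kΩ, R_upper = (1−x)·R_p = 1.637 kΩ.
(x·R_p) ‖ R_L = 4.746 kΩ.
V_out = 15.8 × 4.746/(1.637 + 4.746) = 11.75 V.
(Unloaded: V_out = x·V_in = 12.7 V.)

V_out ≈ 11.7 V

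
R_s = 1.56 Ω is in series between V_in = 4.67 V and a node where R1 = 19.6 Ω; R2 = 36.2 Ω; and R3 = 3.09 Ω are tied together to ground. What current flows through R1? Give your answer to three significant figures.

Equivalent of the parallel group: R_p = 2.486 Ω.
V_A = 4.67 × 2.486/4.046 = 2.869 V.
Branch current I = V_A/R1 = 2.869/19.6 = 0.1464 A.

I ≈ 0.146 A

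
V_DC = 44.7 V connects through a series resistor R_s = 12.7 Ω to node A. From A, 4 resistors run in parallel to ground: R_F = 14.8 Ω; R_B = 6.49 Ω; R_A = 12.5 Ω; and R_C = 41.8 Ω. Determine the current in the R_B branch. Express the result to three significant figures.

Equivalent of the parallel group: R_p = 3.071 Ω.
Node voltage V_A = V_DC · R_p/(R_s + R_p) = 44.7 × 0.1947 = 8.705 V.
Branch current I = V_A/R_B = 8.705/6.49 = 1.341 A.

I ≈ 1.34 A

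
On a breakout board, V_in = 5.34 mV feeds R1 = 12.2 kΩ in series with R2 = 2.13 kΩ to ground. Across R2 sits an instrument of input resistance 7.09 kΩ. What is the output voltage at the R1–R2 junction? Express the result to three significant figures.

R2 ‖ R_L = (2.13 × 7.09)/(2.13 + 7.09) = 1.638 kΩ.
Now apply the divider: V_out = 5.34 × 0.1184 = 0.6321 mV.
(Unloaded it would be 0.794 mV; the load pulls it down.)

V_out ≈ 0.632 mV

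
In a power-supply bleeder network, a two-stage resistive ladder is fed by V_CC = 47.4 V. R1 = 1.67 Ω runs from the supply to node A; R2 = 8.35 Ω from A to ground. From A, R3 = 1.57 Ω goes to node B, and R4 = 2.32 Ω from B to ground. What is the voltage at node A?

V_A ≈ 29.1 V

Node A sees R2 in parallel with the series input of stage 2, R3 + R4 = 3.890 Ω.
R2 ‖ (R3+R4) = 2.654 Ω.
V_A = 47.4 × 2.654/(1.67 + 2.654) = 29.09 V.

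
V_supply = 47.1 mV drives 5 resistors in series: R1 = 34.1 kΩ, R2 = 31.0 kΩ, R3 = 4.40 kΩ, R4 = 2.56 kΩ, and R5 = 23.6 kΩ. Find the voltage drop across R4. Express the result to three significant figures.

Total series resistance ΣR = 34.1 + 31.0 + 4.40 + 2.56 + 23.6 = 95.66 kΩ.
Voltage divider: V = V_supply · (2.560 / 95.66) = 47.1 × 0.02676 = 1.260 mV.

V ≈ 1.26 mV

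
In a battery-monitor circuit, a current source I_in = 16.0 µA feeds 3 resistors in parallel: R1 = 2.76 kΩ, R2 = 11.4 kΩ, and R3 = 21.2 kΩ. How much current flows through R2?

Total conductance ΣG = 1/2.76 + 1/11.4 + 1/21.2 = 0.4972 (units of 1/kΩ).
By the current-divider rule, I = I_in · G_k/ΣG = 16.0 × 0.1764 = 2.823 µA.

I ≈ 2.82 µA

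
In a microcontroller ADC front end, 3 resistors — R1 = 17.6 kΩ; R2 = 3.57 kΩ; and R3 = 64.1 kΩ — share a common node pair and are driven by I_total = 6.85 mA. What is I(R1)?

I ≈ 1.10 mA

Total conductance ΣG = 1/17.6 + 1/3.57 + 1/64.1 = 0.3525 (units of 1/kΩ).
Current divider: I(R1) = I_total · G_k/ΣG = 6.85 × (0.05682/0.3525) = 6.85 × 0.1612 = 1.104 mA.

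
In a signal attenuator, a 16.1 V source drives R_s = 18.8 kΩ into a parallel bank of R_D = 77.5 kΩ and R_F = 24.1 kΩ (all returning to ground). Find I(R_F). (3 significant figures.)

Combine the parallel branches: R_p = (1/77.5 + 1/24.1)⁻¹ = 18.38 kΩ.
Node voltage V_A = V_DC · R_p/(R_s + R_p) = 16.1 × 0.4944 = 7.960 V.
Branch current I = V_A/R_F = 7.960/24.1 = 0.3303 mA.
(Check via current divider: I_total = 0.4330 mA; share G_k/ΣG = 0.7628 → same result.)

I ≈ 0.330 mA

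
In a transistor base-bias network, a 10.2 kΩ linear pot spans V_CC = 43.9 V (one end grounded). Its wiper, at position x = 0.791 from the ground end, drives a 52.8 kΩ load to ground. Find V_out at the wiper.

The pot divides into 2.132 kΩ above the wiper and 8.068 kΩ below.
(x·R_p) ‖ R_L = 6.999 kΩ.
Then V_out = V_CC · 6.999/(2.132 + 6.999) = 33.65 V.
(Unloaded: V_out = x·V_CC = 34.7 V.)

V_out ≈ 33.7 V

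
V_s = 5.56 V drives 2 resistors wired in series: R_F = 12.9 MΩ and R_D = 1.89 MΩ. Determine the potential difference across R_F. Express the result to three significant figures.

V ≈ 4.85 V

Series total: ΣR = 12.9 + 1.89 = 14.79 MΩ.
V = V_s · R/ΣR = 5.56 × 0.8722 = 4.849 V.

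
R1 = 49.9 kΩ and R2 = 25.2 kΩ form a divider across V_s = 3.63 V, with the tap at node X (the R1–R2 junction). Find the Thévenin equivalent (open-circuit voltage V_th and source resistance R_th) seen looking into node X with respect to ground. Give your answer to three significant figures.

V_th ≈ 1.22 V, R_th ≈ 16.7 kΩ

Open-circuit (no load on X): V_th = V_s · R2/(R1 + R2) = 3.63 × 25.2/(49.90 + 25.2) = 1.218 V.
Looking into X with the source shorted: R_th = R1·R2/(R1+R2) = 49.90 × 25.2/75.10 = 16.74 kΩ.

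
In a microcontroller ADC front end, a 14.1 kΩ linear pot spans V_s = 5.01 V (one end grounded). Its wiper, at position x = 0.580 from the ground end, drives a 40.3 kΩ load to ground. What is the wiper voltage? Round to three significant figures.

V_out ≈ 2.68 V

The pot divides into 5.922 kΩ above the wiper and 8.178 kΩ below.
Lower segment in parallel with the load: 8.178 ‖ 40.3 = 6.798 kΩ.
Then V_out = V_s · 6.798/(5.922 + 6.798) = 2.678 V.
(Unloaded: V_out = x·V_s = 2.91 V.)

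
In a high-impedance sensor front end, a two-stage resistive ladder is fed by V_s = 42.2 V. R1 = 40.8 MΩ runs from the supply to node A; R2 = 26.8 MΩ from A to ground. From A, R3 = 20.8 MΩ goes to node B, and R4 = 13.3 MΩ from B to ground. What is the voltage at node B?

Looking into the second stage from A: R3 + R4 = 34.10 MΩ appears in parallel with R2.
R2 ‖ (R3+R4) = 15.01 MΩ.
So V_A = 42.2 × 0.2689 = 11.35 V.
V_B = V_A × 0.3900 = 4.426 V.

V_B ≈ 4.43 V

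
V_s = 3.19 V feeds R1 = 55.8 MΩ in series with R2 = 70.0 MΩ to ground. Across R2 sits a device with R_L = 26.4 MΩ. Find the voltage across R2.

The load sits in parallel with R2, giving an effective lower resistance R2' = R2·R_L/(R2+R_L) = 19.17 MΩ.
Now apply the divider: V_out = 3.19 × 0.2557 = 0.8157 V.

V_out ≈ 0.816 V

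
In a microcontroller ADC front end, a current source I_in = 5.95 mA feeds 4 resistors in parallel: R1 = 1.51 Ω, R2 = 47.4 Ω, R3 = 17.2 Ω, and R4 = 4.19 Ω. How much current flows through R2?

ΣG = 1/1.51 + 1/47.4 + 1/17.2 + 1/4.19 = 0.9802.
By the current-divider rule, I = I_in · G_k/ΣG = 5.95 × 0.02152 = 0.1281 mA.

I ≈ 0.128 mA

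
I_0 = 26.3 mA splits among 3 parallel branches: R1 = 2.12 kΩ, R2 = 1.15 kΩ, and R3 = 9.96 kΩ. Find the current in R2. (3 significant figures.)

I ≈ 15.9 mA

Total conductance ΣG = 1/2.12 + 1/1.15 + 1/9.96 = 1.442 (units of 1/kΩ).
R2 takes the fraction G_k/ΣG = 0.8696/1.442 = 0.6032, so I = 26.3 × 0.6032 = 15.86 mA.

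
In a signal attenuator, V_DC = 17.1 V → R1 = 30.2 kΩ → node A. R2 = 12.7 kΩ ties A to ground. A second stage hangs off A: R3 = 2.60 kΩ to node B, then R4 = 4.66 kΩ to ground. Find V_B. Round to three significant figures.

V_B ≈ 1.46 V

Looking into the second stage from A: R3 + R4 = 7.260 kΩ appears in parallel with R2.
R2 ‖ (R3+R4) = 4.619 kΩ.
V_A = 17.1 × 4.619/(30.2 + 4.619) = 2.269 V.
V_B = V_A × 0.6419 = 1.456 V.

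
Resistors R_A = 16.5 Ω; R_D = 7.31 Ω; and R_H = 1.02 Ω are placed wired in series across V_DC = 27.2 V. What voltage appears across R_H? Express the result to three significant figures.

V ≈ 1.12 V

Series total: ΣR = 16.5 + 7.31 + 1.02 = 24.83 Ω.
By the voltage-divider rule, V = 27.2 × 1.020/24.83 = 1.117 V.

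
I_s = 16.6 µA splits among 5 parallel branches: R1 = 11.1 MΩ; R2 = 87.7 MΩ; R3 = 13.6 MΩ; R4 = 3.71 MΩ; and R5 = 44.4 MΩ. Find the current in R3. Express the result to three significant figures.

Conductances: ΣG = 1/11.1 + 1/87.7 + 1/13.6 + 1/3.71 + 1/44.4 = 0.4671 (1/MΩ).
By the current-divider rule, I = I_s · G_k/ΣG = 16.6 × 0.1574 = 2.613 µA.

I ≈ 2.61 µA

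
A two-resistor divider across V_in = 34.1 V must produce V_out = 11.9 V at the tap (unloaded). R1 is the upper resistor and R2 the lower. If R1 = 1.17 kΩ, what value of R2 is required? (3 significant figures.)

V_out/V_in = R2/(R1+R2) = 0.3490.
Rearranging, R2 = R1·k/(1−k) = 1.17 × 0.5360 = 0.6272 kΩ.

R2 ≈ 0.627 kΩ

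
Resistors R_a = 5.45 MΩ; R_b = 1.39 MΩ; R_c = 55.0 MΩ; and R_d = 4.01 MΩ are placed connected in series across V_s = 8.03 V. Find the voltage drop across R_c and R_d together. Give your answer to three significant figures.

V ≈ 7.20 V

Series total: ΣR = 5.45 + 1.39 + 55.0 + 4.01 = 65.85 MΩ.
R_{R_c..R_d} = 55.0 + 4.01 = 59.01 MΩ.
Voltage divider: V = V_s · (59.01 / 65.85) = 8.03 × 0.8961 = 7.196 V.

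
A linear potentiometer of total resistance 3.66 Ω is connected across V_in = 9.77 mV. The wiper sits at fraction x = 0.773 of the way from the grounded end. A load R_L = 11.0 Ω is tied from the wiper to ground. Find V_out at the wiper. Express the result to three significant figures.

The pot divides into 0.8308 Ω above the wiper and 2.829 Ω below.
(x·R_p) ‖ R_L = 2.250 Ω.
Then V_out = V_in · 2.250/(0.8308 + 2.250) = 7.136 mV.
(Unloaded: V_out = x·V_in = 7.55 mV.)

V_out ≈ 7.14 mV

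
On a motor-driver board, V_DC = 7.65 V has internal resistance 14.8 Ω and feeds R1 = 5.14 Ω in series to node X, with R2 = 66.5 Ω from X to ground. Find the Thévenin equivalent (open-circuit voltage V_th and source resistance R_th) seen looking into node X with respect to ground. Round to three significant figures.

V_th ≈ 5.89 V, R_th ≈ 15.3 Ω

R1' = 14.8 + 5.14 = 19.94 Ω (source resistance + R1).
Open-circuit (no load on X): V_th = V_DC · R2/(R1' + R2) = 7.65 × 66.5/(19.94 + 66.5) = 5.885 V.
Looking into X with the source shorted: R_th = R1'·R2/(R1'+R2) = 19.94 × 66.5/86.44 = 15.34 Ω.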